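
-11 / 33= -0.33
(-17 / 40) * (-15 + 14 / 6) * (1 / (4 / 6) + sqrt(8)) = 323 / 40 + 323 * sqrt(2) / 30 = 23.30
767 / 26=59 / 2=29.50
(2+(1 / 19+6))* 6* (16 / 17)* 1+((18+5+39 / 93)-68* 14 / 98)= 243994 / 4123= 59.18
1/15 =0.07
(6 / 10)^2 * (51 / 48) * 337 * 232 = 1495269 / 50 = 29905.38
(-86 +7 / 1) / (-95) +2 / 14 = 648 / 665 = 0.97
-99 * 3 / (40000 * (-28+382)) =-99 / 4720000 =-0.00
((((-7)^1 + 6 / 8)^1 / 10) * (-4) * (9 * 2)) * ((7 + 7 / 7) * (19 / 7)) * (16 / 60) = 260.57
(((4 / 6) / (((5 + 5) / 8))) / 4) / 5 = 2 / 75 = 0.03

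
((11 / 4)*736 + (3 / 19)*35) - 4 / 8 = 77103 / 38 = 2029.03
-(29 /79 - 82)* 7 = 571.43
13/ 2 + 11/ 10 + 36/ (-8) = 31/ 10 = 3.10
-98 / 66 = -1.48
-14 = -14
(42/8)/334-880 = -1175659/1336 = -879.98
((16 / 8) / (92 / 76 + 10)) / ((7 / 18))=0.46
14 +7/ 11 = 161/ 11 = 14.64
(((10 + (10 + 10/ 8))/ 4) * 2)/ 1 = 10.62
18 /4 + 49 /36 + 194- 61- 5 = 4819 /36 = 133.86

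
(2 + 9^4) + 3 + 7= 6573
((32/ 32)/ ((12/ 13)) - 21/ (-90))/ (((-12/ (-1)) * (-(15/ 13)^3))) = -173563/ 2430000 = -0.07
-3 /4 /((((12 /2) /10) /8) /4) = -40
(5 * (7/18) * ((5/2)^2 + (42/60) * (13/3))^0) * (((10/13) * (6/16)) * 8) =175/39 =4.49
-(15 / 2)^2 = -225 / 4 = -56.25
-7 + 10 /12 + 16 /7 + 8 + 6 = 425 /42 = 10.12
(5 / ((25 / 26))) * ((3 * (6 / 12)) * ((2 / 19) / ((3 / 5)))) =26 / 19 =1.37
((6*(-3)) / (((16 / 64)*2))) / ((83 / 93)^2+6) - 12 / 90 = -4788026 / 881745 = -5.43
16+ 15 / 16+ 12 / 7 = 2089 / 112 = 18.65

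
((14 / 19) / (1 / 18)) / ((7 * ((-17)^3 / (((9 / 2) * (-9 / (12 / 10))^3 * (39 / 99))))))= 1184625 / 4107268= 0.29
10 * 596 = 5960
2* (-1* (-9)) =18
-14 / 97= -0.14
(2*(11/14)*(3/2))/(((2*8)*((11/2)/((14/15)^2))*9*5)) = 7/13500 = 0.00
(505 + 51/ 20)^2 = 103042801/ 400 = 257607.00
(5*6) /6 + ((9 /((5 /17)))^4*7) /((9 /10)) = 852415951 /125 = 6819327.61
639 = 639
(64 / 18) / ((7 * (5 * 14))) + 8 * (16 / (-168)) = -1664 / 2205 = -0.75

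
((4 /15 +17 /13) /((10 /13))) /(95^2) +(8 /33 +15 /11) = 7973209 /4963750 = 1.61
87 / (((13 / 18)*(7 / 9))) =14094 / 91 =154.88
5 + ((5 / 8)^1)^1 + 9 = 117 / 8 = 14.62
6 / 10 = 3 / 5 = 0.60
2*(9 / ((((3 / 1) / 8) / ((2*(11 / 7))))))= 1056 / 7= 150.86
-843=-843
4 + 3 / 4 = 19 / 4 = 4.75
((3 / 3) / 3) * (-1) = -1 / 3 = -0.33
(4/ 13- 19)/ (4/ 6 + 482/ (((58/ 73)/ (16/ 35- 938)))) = 739935/ 22514544988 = 0.00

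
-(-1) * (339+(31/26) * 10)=4562/13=350.92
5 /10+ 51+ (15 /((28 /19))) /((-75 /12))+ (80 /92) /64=642519 /12880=49.89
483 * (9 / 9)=483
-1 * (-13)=13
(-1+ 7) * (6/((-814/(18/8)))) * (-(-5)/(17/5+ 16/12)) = -6075/57794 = -0.11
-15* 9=-135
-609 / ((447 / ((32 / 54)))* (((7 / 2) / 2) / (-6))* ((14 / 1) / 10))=18560 / 9387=1.98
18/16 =9/8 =1.12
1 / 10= 0.10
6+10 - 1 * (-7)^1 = 23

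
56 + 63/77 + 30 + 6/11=961/11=87.36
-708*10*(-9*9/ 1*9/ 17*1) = 5161320/ 17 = 303607.06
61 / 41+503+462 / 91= 271598 / 533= 509.56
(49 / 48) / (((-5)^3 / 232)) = -1421 / 750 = -1.89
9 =9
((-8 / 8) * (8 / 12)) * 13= -8.67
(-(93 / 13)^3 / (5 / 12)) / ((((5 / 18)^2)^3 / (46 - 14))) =-10505460656627712 / 171640625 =-61206143.11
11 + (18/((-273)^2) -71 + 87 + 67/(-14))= 22.21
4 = 4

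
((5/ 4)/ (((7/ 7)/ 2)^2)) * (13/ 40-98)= -3907/ 8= -488.38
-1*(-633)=633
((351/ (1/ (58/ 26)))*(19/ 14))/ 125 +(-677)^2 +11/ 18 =3609412634/ 7875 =458338.11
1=1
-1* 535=-535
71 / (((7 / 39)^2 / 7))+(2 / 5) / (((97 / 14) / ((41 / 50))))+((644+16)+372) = 1396985893 / 84875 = 16459.33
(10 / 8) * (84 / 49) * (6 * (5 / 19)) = 450 / 133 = 3.38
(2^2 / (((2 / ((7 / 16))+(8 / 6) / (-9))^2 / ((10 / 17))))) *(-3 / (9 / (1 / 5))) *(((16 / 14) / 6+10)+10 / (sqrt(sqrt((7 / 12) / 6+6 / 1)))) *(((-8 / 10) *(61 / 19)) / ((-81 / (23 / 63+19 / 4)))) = -8413303 / 634903335 -550403 *sqrt(3) *878^(3 / 4) / 18581504271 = -0.02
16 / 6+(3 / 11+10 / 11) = 127 / 33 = 3.85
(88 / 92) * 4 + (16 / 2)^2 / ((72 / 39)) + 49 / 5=16661 / 345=48.29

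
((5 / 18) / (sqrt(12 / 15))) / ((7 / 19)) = 95 * sqrt(5) / 252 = 0.84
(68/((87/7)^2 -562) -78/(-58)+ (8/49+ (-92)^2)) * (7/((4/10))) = 1201060455655/8107414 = 148143.47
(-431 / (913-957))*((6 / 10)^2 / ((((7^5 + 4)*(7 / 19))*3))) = 24567 / 129444700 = 0.00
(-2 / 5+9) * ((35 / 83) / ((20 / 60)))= 903 / 83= 10.88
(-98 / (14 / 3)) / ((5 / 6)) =-126 / 5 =-25.20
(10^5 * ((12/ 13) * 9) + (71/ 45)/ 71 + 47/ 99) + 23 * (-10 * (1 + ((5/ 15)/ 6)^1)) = 5344440923/ 6435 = 830526.95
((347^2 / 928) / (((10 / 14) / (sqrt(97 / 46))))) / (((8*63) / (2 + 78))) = 120409*sqrt(4462) / 192096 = 41.87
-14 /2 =-7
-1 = -1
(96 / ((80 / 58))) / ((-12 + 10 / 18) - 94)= -3132 / 4745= -0.66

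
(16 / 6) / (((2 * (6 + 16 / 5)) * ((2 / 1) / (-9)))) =-15 / 23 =-0.65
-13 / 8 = -1.62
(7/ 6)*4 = 14/ 3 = 4.67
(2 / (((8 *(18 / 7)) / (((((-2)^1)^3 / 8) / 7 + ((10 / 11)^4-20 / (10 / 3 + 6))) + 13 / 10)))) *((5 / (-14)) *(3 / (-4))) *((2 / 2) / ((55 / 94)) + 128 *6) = -6566617243 / 1082262720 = -6.07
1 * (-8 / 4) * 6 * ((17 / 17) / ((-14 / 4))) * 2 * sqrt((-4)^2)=192 / 7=27.43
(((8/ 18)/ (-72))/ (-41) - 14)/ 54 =-92987/ 358668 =-0.26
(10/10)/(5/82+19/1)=82/1563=0.05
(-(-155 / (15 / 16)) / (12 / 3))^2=15376 / 9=1708.44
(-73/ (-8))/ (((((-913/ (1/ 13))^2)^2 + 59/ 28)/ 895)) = 457345/ 1111333859447387694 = 0.00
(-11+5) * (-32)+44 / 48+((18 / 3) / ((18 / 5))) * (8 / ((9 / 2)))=21155 / 108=195.88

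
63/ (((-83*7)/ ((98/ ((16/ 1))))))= -441/ 664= -0.66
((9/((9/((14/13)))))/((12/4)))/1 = 14/39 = 0.36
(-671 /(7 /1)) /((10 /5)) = -671 /14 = -47.93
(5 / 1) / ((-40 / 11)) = -11 / 8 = -1.38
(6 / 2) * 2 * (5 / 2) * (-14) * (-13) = 2730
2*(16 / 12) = 8 / 3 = 2.67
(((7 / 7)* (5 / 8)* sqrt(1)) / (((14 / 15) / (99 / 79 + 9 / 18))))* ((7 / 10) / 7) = 4155 / 35392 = 0.12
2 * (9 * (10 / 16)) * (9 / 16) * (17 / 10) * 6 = 4131 / 64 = 64.55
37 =37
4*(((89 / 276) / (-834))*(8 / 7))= -356 / 201411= -0.00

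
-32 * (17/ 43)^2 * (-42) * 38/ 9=4919936/ 5547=886.95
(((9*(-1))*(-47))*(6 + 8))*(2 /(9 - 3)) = 1974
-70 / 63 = -10 / 9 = -1.11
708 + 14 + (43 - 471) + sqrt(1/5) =sqrt(5)/5 + 294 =294.45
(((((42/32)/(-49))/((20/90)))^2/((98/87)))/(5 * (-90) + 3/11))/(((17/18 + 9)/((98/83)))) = -2092959/614635753984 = -0.00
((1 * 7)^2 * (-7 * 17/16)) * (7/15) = -40817/240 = -170.07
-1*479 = -479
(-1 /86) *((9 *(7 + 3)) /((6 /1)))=-15 /86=-0.17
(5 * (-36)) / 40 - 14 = -37 / 2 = -18.50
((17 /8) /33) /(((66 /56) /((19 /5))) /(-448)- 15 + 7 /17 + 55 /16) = -8609888 /1491018309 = -0.01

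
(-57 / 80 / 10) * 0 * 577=0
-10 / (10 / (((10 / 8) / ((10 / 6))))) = -3 / 4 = -0.75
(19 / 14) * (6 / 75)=19 / 175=0.11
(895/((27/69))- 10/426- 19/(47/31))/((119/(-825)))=-18786643975/1191309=-15769.75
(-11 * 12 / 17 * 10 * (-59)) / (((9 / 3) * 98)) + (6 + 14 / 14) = 18811 / 833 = 22.58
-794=-794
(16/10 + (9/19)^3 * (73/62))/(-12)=-3668149/25515480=-0.14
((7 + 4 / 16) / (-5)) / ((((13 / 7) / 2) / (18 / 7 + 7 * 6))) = -348 / 5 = -69.60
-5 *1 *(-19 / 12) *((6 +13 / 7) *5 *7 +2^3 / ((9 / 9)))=26885 / 12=2240.42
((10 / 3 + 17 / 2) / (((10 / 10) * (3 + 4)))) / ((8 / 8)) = 71 / 42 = 1.69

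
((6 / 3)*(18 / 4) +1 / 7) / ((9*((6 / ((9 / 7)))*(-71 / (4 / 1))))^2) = 256 / 15561567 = 0.00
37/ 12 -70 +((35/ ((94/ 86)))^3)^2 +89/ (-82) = 1078032427.08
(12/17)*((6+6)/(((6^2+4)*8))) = 9/340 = 0.03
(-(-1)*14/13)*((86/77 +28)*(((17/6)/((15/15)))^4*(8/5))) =187254082/57915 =3233.26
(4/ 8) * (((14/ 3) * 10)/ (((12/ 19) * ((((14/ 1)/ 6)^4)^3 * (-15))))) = -373977/ 3954653486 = -0.00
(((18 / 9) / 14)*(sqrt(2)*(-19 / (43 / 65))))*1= -5.80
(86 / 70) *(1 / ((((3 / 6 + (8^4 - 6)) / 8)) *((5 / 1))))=688 / 1431675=0.00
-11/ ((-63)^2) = -11/ 3969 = -0.00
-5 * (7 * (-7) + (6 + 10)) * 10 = 1650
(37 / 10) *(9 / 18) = 37 / 20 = 1.85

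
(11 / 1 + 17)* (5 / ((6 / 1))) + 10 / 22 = 785 / 33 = 23.79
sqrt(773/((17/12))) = 2 * sqrt(39423)/17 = 23.36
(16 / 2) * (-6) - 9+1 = -56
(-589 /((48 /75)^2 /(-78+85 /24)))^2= 11464030035.35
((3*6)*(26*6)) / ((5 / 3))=1684.80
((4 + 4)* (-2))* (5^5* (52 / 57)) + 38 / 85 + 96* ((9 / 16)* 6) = -219428054 / 4845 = -45289.59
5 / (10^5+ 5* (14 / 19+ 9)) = 19 / 380185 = 0.00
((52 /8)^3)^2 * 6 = 14480427 /32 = 452513.34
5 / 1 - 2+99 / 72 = 35 / 8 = 4.38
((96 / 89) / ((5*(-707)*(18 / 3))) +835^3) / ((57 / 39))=2381125047835417 / 5977685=398335651.32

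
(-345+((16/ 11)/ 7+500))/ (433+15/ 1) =11951/ 34496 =0.35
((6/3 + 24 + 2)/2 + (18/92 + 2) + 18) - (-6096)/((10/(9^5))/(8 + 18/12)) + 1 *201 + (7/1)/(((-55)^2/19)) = 47584402482113/139150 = 341964804.04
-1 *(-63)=63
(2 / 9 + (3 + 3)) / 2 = 28 / 9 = 3.11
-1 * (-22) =22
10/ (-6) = -5/ 3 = -1.67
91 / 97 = 0.94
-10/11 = -0.91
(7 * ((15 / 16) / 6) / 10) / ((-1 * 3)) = -7 / 192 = -0.04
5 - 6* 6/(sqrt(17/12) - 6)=72* sqrt(51)/415 + 4667/415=12.48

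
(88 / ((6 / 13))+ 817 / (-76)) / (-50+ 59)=2159 / 108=19.99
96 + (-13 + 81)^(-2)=443905 / 4624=96.00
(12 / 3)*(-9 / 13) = -2.77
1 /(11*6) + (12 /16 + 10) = 1421 /132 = 10.77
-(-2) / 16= 1 / 8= 0.12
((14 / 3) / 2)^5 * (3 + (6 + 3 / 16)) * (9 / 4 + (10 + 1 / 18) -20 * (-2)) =1550731469 / 46656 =33237.56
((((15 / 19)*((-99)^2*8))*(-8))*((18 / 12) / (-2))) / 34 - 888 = 10035.72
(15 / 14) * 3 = 3.21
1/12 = 0.08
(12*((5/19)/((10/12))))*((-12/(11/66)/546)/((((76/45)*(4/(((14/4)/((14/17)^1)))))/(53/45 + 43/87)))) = -500769/952679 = -0.53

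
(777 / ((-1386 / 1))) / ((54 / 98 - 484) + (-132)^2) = -1813 / 54785742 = -0.00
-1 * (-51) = 51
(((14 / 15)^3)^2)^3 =426878854210636742656 / 1477891880035400390625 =0.29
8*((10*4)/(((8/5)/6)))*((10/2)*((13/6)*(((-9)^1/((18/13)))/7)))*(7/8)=-21125/2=-10562.50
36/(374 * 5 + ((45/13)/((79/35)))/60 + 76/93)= 13753584/714744253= 0.02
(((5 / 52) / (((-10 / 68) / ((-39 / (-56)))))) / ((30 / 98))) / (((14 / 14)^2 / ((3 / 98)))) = -0.05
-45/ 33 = -15/ 11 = -1.36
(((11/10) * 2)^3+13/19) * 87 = 2341518/2375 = 985.90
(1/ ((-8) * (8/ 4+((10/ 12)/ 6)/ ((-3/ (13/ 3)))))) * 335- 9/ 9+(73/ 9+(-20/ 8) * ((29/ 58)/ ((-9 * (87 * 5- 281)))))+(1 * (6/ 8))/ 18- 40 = -687055/ 12243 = -56.12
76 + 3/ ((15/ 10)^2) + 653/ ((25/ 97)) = 195823/ 75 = 2610.97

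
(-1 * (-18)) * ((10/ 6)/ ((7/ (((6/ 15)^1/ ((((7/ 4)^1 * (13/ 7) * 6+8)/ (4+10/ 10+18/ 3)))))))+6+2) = 5064/ 35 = 144.69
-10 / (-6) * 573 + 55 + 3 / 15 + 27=5186 / 5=1037.20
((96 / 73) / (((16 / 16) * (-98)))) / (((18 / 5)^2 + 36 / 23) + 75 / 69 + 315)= -13800 / 339997427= -0.00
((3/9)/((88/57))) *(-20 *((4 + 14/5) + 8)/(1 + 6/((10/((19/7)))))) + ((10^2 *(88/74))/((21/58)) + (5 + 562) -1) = 684203699/786324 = 870.13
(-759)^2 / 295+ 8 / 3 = 1730603 / 885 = 1955.48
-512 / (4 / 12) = -1536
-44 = -44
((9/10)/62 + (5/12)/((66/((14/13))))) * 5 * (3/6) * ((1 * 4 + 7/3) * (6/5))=80788/199485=0.40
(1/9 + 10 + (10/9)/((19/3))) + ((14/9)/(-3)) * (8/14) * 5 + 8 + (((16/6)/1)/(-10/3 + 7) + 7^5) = 94940836/5643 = 16824.53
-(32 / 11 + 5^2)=-307 / 11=-27.91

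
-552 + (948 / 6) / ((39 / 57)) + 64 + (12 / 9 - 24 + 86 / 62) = -336533 / 1209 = -278.36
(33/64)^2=1089/4096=0.27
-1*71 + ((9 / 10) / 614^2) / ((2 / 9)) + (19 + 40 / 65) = -5036665507 / 98018960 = -51.38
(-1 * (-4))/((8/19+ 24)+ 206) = 38/2189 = 0.02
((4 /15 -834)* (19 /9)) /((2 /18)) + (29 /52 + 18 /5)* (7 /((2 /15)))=-24371341 /1560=-15622.65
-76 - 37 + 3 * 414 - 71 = 1058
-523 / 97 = -5.39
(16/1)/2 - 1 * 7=1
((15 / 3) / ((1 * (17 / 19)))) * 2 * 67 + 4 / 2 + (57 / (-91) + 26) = 1200777 / 1547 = 776.20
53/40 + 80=3253/40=81.32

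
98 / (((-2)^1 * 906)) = -49 / 906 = -0.05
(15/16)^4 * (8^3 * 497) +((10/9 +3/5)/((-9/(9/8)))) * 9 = 125801893/640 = 196565.46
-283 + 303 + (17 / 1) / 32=657 / 32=20.53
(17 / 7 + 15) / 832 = 0.02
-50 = -50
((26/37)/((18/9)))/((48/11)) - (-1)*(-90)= -159697/1776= -89.92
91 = 91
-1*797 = -797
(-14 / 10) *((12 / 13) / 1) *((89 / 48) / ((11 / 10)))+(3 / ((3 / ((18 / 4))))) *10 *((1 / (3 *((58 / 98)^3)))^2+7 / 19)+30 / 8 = 134.50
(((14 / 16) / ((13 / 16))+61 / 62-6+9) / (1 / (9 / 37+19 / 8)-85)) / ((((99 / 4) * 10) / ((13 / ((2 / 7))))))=-142765 / 12984642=-0.01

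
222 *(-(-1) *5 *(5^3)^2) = 17343750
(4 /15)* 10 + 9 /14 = 139 /42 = 3.31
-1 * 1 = -1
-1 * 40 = -40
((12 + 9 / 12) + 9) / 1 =87 / 4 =21.75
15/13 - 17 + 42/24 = -733/52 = -14.10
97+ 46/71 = 6933/71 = 97.65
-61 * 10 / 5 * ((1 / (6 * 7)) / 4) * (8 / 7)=-122 / 147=-0.83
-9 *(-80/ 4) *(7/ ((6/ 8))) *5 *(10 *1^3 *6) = 504000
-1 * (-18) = 18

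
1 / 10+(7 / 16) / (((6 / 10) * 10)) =83 / 480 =0.17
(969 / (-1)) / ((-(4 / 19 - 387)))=-18411 / 7349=-2.51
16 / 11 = 1.45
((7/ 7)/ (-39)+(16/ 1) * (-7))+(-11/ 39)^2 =-170270/ 1521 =-111.95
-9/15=-3/5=-0.60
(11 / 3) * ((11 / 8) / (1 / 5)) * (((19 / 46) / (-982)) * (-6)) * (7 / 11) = 7315 / 180688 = 0.04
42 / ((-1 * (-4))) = 21 / 2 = 10.50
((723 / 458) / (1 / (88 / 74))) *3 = 47718 / 8473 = 5.63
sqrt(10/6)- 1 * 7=-7+ sqrt(15)/3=-5.71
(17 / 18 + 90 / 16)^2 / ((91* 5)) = 223729 / 2358720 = 0.09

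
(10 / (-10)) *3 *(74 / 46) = -111 / 23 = -4.83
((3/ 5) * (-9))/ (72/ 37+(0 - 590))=999/ 108790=0.01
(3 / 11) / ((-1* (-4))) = 3 / 44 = 0.07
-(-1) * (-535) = -535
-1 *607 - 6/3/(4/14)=-614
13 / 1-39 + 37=11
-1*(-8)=8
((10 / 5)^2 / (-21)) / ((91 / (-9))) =12 / 637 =0.02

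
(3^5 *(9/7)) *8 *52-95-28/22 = 10000299/77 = 129874.01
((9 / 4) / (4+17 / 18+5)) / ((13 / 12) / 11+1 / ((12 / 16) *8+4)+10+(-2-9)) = -26730 / 94691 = -0.28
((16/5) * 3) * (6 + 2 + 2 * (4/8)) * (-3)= -1296/5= -259.20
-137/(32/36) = -154.12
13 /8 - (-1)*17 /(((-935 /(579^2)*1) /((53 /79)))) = -4087.62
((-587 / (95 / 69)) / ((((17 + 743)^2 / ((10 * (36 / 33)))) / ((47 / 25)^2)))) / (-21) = 89471127 / 66017875000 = 0.00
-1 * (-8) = 8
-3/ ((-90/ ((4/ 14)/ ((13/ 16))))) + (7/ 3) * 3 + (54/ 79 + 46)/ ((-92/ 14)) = -228913/ 2480205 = -0.09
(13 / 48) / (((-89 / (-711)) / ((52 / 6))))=13351 / 712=18.75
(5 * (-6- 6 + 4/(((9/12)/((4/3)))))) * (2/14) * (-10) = 2200/63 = 34.92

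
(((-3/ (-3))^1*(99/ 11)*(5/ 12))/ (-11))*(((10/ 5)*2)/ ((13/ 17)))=-255/ 143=-1.78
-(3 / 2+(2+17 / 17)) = -9 / 2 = -4.50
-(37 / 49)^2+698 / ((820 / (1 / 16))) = -8142691 / 15750560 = -0.52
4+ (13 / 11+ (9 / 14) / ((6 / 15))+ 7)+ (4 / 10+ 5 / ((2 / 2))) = 29551 / 1540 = 19.19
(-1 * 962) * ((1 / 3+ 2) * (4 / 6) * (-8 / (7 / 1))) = 15392 / 9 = 1710.22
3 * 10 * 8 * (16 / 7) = 3840 / 7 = 548.57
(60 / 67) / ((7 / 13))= 780 / 469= 1.66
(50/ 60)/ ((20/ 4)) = 1/ 6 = 0.17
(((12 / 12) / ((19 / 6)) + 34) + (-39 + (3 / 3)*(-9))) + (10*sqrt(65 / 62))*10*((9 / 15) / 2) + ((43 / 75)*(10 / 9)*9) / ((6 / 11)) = 27.54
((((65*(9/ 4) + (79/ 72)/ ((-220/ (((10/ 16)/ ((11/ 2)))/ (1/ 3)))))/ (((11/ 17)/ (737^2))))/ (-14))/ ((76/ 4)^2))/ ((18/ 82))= -21261299437073/ 192132864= -110659.36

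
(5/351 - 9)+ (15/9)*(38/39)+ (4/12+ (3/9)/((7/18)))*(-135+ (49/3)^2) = 13606/91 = 149.52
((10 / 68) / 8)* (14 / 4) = 35 / 544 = 0.06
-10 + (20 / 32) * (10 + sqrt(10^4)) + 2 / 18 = 58.86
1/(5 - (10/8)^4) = 256/655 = 0.39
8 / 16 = 1 / 2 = 0.50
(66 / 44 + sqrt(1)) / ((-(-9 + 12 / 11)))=0.32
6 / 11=0.55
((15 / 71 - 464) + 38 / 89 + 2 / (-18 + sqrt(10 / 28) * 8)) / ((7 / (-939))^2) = -1360887990522498 / 163175537 - 1763442 * sqrt(70) / 25823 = -8340595.94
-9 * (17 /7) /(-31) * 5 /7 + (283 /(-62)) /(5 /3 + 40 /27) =-244359 /258230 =-0.95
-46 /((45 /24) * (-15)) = 1.64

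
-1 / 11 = -0.09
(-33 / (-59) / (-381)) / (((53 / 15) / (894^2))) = -131873940 / 397129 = -332.07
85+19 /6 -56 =193 /6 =32.17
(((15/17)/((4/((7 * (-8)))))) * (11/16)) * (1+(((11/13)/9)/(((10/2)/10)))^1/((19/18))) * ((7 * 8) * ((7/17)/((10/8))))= -13175316/71383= -184.57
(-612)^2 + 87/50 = 18727287/50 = 374545.74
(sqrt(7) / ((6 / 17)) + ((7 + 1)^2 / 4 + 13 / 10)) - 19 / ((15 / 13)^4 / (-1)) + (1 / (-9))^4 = 17 * sqrt(7) / 6 + 229793633 / 8201250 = 35.52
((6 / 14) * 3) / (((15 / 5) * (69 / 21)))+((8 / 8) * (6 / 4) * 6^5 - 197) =263744 / 23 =11467.13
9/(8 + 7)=3/5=0.60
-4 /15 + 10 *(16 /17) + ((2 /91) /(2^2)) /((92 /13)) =3003871 /328440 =9.15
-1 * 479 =-479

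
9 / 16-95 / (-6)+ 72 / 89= 73499 / 4272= 17.20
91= 91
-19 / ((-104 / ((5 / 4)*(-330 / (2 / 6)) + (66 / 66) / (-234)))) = -687743 / 3042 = -226.08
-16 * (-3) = 48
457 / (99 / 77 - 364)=-3199 / 2539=-1.26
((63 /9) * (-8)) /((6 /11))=-308 /3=-102.67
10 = 10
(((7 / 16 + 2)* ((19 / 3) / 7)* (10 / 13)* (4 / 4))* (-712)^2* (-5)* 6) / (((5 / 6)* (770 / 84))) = -260062272 / 77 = -3377432.10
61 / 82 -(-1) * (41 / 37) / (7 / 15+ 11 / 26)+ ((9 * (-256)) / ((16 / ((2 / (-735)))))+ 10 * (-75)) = -192837445937 / 257935510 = -747.62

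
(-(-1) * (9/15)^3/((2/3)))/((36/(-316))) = -2.84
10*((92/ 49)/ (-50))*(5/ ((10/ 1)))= -46/ 245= -0.19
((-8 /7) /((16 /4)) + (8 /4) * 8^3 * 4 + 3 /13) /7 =372731 /637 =585.14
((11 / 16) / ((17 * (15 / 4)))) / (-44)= -1 / 4080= -0.00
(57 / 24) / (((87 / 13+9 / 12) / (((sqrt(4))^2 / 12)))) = 247 / 2322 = 0.11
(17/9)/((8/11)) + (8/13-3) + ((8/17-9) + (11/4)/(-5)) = -705443/79560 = -8.87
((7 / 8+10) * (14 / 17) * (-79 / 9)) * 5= -80185 / 204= -393.06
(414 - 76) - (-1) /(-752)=338.00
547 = 547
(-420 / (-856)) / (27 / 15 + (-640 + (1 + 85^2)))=525 / 7048946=0.00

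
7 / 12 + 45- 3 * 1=511 / 12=42.58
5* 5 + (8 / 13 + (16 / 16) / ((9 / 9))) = 346 / 13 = 26.62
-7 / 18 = -0.39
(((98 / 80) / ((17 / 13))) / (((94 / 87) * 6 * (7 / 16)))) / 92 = 2639 / 735080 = 0.00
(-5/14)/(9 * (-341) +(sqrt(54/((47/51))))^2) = 235/1980846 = 0.00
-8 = -8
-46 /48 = -23 /24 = -0.96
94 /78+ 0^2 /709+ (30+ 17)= 1880 /39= 48.21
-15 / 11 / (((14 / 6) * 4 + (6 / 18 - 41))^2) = -135 / 97196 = -0.00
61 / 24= 2.54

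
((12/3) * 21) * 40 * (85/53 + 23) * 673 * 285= 840382099200/53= 15856266022.64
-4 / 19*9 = -36 / 19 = -1.89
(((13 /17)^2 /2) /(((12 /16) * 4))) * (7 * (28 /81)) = 16562 /70227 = 0.24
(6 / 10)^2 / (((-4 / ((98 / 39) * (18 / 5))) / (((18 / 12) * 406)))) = -805707 / 1625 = -495.82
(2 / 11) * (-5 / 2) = -5 / 11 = -0.45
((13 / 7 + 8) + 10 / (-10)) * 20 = 177.14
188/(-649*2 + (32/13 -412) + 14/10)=-12220/110899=-0.11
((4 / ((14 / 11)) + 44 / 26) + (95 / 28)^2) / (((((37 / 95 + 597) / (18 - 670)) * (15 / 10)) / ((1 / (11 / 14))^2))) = -19.27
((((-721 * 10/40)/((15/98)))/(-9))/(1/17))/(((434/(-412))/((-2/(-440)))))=-8837297/920700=-9.60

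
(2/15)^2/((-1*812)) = -1/45675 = -0.00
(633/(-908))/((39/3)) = -633/11804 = -0.05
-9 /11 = -0.82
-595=-595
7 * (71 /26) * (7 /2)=3479 /52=66.90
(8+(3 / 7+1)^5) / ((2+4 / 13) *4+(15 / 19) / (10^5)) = 386070880000 / 255466618491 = 1.51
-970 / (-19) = 970 / 19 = 51.05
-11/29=-0.38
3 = 3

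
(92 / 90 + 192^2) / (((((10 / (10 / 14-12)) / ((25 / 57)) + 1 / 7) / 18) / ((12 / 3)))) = -7339088624 / 5191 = -1413810.18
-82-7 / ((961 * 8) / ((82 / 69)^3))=-25887648665 / 315697149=-82.00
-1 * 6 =-6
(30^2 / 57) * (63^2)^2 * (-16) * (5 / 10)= -37807106400 / 19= -1989847705.26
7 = 7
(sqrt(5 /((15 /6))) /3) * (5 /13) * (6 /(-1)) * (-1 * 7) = 70 * sqrt(2) /13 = 7.61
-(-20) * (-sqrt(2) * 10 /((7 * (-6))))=100 * sqrt(2) /21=6.73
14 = 14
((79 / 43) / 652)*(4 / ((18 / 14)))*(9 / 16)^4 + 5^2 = 11483948737 / 459341824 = 25.00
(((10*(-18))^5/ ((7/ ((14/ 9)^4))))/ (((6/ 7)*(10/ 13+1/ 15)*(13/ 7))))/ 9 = -2151296000000/ 163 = -13198134969.33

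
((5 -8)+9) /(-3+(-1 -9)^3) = -6 /1003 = -0.01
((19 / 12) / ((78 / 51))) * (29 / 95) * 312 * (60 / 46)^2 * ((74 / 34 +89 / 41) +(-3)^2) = 48561660 / 21689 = 2239.00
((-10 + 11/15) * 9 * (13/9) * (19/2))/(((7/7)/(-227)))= 7793591/30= 259786.37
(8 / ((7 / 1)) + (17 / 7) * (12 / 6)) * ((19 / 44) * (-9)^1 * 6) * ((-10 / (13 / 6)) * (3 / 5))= 55404 / 143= 387.44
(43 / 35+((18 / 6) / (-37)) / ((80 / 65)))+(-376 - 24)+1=-8243189 / 20720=-397.84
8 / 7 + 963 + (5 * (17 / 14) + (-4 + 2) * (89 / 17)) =228419 / 238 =959.74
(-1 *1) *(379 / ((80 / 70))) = -331.62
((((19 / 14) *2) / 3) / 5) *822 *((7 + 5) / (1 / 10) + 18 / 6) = 640338 / 35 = 18295.37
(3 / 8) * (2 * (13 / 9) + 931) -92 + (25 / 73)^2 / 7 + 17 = 246401315 / 895272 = 275.23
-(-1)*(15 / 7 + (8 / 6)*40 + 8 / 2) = 1249 / 21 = 59.48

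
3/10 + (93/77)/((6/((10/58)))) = 3737/11165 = 0.33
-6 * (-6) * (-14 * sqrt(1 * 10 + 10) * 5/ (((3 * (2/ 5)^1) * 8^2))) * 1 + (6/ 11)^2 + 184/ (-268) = -525 * sqrt(5)/ 8 - 3154/ 8107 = -147.13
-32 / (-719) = 32 / 719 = 0.04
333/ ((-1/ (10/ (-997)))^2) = 33300/ 994009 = 0.03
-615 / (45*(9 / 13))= -533 / 27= -19.74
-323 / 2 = -161.50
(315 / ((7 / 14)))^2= 396900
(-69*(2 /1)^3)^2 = 304704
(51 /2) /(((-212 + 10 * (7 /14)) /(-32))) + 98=7034 /69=101.94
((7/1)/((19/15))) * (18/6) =315/19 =16.58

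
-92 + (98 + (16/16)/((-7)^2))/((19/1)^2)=-1622585/17689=-91.73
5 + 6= 11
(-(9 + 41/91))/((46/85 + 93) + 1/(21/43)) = -109650/1109069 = -0.10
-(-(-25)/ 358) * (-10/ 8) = 125/ 1432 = 0.09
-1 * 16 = -16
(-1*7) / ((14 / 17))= -17 / 2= -8.50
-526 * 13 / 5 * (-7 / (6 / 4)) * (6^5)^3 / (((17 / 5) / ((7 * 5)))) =525137071006679040 / 17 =30890415941569355.29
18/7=2.57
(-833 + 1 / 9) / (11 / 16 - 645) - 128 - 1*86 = -19735198 / 92781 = -212.71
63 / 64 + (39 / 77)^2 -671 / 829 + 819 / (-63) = -3953660229 / 314569024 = -12.57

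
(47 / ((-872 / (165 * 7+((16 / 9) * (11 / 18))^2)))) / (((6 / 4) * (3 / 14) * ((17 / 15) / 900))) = -623923742750 / 4052511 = -153959.79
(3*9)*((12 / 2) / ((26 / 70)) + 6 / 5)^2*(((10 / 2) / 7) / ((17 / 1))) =34354368 / 100555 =341.65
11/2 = 5.50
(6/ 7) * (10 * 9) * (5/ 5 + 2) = 1620/ 7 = 231.43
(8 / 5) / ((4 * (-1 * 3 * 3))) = -2 / 45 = -0.04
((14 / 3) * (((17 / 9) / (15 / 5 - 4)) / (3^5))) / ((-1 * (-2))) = -119 / 6561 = -0.02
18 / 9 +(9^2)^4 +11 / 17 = 731794302 / 17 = 43046723.65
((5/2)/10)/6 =1/24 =0.04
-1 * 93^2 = -8649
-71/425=-0.17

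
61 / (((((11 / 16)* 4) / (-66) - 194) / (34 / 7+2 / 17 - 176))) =29795328 / 554183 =53.76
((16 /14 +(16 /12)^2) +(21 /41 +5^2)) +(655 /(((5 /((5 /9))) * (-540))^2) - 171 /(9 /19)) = -332.57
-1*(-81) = 81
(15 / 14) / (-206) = -0.01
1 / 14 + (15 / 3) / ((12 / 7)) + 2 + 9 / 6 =545 / 84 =6.49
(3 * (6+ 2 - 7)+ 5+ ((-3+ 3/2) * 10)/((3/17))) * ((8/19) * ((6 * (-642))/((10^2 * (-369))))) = -65912/19475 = -3.38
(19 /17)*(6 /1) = 114 /17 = 6.71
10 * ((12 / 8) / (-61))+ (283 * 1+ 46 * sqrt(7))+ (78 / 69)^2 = 46 * sqrt(7)+ 9165428 / 32269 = 405.74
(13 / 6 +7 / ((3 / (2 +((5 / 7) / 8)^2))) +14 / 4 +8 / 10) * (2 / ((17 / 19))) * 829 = 1180395691 / 57120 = 20665.19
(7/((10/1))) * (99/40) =693/400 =1.73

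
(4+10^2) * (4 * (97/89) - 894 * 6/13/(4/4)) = -3778816/89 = -42458.61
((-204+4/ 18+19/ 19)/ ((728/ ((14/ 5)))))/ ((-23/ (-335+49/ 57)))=-3475895/ 306774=-11.33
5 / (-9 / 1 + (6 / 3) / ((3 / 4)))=-15 / 19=-0.79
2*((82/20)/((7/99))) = 4059/35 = 115.97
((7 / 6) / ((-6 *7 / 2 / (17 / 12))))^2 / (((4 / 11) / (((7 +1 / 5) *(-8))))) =-3179 / 3240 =-0.98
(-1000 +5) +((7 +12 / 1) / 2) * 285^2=1541285 / 2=770642.50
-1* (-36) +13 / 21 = 769 / 21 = 36.62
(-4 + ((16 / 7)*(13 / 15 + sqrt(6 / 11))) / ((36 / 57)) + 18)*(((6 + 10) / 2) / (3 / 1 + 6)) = 608*sqrt(66) / 2079 + 43184 / 2835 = 17.61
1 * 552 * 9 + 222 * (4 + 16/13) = 79680/13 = 6129.23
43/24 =1.79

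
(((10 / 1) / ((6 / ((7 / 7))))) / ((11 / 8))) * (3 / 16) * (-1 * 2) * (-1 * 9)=45 / 11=4.09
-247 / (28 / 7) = -247 / 4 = -61.75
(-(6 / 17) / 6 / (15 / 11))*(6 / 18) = -11 / 765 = -0.01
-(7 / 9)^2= -49 / 81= -0.60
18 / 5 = 3.60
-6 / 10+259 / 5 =256 / 5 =51.20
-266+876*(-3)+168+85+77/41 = -108204/41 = -2639.12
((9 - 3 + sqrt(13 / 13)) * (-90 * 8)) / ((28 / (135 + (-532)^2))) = -50968620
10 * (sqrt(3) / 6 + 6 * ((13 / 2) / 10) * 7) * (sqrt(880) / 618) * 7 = 92.70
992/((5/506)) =501952/5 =100390.40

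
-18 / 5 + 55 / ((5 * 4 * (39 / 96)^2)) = 11038 / 845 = 13.06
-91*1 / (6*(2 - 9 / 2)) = 91 / 15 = 6.07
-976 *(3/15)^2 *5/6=-488/15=-32.53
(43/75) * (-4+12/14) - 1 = -1471/525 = -2.80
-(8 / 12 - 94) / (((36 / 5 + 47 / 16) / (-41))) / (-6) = 459200 / 7299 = 62.91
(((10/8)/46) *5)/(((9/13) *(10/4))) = 65/828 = 0.08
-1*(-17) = 17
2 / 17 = 0.12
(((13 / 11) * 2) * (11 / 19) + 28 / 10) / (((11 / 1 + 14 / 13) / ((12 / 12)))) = 5148 / 14915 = 0.35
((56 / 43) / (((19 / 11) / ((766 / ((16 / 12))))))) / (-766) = -462 / 817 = -0.57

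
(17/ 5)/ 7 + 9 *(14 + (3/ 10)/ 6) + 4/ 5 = 17883/ 140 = 127.74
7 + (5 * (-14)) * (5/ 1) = -343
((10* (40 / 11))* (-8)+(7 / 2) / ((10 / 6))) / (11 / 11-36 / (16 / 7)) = 63538 / 3245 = 19.58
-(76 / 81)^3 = -438976 / 531441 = -0.83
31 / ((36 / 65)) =2015 / 36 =55.97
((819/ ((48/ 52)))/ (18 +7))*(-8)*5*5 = -7098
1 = 1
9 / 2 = 4.50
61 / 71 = 0.86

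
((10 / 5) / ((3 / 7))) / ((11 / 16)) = 224 / 33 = 6.79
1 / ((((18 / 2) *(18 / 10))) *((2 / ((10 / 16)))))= 25 / 1296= 0.02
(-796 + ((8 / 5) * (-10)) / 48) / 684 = -2389 / 2052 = -1.16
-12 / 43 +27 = 26.72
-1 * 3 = -3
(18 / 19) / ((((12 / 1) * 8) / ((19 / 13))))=3 / 208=0.01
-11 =-11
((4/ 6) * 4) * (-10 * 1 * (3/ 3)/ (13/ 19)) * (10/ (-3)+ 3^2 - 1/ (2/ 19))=17480/ 117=149.40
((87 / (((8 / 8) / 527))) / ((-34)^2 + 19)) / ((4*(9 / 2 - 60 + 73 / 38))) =-871131 / 4784600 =-0.18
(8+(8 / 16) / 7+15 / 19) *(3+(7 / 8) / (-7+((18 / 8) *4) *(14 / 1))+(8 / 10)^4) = 684569437 / 22610000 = 30.28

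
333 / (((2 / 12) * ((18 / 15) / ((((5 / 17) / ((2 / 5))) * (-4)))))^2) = 72015.57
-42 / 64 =-21 / 32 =-0.66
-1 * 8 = -8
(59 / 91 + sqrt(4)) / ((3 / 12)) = 964 / 91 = 10.59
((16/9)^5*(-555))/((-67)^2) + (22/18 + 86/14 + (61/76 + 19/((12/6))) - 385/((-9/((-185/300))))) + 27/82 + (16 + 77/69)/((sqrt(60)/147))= -5096658947146/481810650111 + 57869*sqrt(15)/690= 314.24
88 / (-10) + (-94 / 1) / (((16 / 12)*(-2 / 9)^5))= 41626729 / 320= 130083.53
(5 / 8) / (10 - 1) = 5 / 72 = 0.07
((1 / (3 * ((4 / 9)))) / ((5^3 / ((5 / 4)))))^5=243 / 10240000000000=0.00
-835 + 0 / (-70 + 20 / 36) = -835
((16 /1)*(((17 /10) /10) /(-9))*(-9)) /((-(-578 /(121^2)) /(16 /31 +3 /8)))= 190333 /3100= 61.40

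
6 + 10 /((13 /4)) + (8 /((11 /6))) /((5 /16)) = 16474 /715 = 23.04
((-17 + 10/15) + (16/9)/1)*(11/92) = -1441/828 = -1.74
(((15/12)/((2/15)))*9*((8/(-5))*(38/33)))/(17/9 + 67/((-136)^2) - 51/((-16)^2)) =-1138613760/12402379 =-91.81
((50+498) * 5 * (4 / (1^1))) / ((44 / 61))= 15194.55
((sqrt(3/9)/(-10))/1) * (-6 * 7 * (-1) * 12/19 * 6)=-504 * sqrt(3)/95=-9.19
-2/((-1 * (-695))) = -2/695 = -0.00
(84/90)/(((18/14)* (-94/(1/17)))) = -49/107865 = -0.00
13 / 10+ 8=93 / 10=9.30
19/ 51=0.37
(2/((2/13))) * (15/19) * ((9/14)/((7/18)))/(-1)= -15795/931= -16.97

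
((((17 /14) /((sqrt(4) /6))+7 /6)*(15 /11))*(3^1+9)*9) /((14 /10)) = 272700 /539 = 505.94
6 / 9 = 2 / 3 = 0.67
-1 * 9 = -9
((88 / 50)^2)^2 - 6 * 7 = -32.40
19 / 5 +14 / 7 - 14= -41 / 5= -8.20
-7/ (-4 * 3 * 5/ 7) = 49/ 60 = 0.82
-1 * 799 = -799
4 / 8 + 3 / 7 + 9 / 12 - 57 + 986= 26059 / 28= 930.68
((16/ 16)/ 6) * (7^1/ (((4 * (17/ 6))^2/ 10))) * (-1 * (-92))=2415/ 289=8.36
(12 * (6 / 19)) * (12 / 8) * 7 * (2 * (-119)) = -179928 / 19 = -9469.89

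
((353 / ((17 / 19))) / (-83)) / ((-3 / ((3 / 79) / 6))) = 6707 / 668814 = 0.01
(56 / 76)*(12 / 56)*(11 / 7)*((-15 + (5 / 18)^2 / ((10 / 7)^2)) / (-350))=0.01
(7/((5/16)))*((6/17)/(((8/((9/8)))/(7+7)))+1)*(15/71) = 9681/1207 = 8.02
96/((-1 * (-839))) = 96/839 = 0.11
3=3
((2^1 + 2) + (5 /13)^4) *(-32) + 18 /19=-69326254 /542659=-127.75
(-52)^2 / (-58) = -1352 / 29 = -46.62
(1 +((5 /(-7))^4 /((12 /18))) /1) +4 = 25885 /4802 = 5.39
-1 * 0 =0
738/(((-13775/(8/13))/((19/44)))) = -0.01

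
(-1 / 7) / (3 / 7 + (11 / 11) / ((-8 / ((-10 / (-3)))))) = -12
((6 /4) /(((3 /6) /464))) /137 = 1392 /137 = 10.16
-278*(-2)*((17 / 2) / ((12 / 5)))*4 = 23630 / 3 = 7876.67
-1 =-1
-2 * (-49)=98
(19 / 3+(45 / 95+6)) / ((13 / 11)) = 8030 / 741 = 10.84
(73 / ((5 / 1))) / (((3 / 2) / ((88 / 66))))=584 / 45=12.98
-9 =-9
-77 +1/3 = -230/3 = -76.67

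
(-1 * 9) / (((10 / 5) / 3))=-27 / 2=-13.50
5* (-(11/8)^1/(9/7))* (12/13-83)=410795/936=438.88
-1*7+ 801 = 794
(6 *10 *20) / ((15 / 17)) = 1360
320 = 320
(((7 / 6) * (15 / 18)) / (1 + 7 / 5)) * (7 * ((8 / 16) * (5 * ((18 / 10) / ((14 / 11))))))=1925 / 192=10.03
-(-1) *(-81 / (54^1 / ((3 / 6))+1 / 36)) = -2916 / 3889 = -0.75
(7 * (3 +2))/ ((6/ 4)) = 70/ 3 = 23.33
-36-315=-351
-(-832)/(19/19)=832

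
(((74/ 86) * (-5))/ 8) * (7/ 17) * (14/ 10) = -0.31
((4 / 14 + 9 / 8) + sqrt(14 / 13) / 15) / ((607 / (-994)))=-5609 / 2428-994 * sqrt(182) / 118365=-2.42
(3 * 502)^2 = 2268036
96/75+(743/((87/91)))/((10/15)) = 1692181/1450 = 1167.02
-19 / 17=-1.12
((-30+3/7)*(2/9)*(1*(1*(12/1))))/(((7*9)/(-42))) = 368/7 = 52.57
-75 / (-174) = 25 / 58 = 0.43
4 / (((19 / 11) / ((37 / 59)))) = 1628 / 1121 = 1.45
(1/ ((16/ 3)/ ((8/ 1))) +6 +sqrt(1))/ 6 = 17/ 12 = 1.42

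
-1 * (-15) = 15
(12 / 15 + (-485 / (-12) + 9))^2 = 9078169 / 3600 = 2521.71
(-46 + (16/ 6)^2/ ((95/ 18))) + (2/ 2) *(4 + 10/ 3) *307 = 628904/ 285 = 2206.68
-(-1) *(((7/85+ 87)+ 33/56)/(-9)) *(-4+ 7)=-417317/14280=-29.22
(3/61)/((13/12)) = 36/793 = 0.05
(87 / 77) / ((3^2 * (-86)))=-0.00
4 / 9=0.44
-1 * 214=-214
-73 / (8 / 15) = -1095 / 8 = -136.88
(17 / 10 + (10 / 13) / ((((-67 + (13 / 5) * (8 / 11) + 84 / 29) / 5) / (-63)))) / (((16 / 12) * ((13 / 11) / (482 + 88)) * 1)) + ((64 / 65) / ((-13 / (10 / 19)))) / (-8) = 2579365354207 / 1274497276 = 2023.83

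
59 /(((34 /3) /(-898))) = -79473 /17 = -4674.88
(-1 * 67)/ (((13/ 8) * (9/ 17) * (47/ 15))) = -45560/ 1833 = -24.86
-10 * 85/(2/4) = -1700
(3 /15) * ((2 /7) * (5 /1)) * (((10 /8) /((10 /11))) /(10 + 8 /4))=11 /336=0.03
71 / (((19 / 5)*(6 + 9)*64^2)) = 71 / 233472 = 0.00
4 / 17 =0.24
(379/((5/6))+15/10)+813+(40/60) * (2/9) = 342751/270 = 1269.45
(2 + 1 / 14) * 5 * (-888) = -64380 / 7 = -9197.14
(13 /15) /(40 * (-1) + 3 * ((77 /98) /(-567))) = -11466 /529255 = -0.02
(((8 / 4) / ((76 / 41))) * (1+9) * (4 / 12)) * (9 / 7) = 615 / 133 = 4.62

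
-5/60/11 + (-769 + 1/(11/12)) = -767.92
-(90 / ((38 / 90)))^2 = -16402500 / 361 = -45436.29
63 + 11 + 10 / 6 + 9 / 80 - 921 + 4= -201893 / 240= -841.22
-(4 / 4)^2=-1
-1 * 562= -562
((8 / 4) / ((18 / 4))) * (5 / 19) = 20 / 171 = 0.12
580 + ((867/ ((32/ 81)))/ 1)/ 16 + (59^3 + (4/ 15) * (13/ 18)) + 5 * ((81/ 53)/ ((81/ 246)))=755090159561/ 3663360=206119.56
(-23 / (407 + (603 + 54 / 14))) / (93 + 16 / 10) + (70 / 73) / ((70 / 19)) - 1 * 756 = -185195826654 / 245052313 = -755.74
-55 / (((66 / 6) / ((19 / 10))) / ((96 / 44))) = -228 / 11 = -20.73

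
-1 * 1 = -1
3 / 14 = 0.21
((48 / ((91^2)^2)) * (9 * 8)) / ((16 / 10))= 2160 / 68574961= 0.00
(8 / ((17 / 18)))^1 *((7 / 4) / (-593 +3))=-126 / 5015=-0.03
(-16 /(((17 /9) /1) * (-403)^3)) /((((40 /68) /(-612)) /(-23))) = 1013472 /327254135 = 0.00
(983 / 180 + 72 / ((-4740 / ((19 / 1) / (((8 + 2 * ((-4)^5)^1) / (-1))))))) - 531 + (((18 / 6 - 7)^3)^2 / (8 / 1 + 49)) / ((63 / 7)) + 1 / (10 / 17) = -8885067163 / 17223975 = -515.85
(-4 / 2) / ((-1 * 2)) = 1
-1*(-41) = 41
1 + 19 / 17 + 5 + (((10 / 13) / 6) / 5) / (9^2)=382256 / 53703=7.12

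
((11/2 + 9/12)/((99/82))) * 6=1025/33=31.06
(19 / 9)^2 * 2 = 722 / 81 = 8.91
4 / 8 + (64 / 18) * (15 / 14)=4.31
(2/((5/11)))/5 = 22/25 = 0.88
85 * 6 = 510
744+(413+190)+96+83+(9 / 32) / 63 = 1526.00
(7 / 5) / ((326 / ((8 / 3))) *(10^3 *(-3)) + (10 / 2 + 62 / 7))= -0.00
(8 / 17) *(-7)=-56 / 17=-3.29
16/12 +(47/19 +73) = 4378/57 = 76.81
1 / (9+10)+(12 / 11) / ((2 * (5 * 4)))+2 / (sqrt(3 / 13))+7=2 * sqrt(39) / 3+14797 / 2090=11.24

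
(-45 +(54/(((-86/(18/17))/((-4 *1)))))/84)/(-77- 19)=76701/163744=0.47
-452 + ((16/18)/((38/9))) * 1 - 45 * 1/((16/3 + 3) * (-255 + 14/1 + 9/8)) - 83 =-5131089/9595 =-534.77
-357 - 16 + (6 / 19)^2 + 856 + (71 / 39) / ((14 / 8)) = 47713451 / 98553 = 484.14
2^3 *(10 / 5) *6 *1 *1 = 96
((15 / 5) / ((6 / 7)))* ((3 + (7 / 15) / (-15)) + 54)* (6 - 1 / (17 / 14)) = 232232 / 225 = 1032.14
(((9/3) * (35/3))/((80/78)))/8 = 273/64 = 4.27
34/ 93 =0.37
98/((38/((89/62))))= 4361/1178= 3.70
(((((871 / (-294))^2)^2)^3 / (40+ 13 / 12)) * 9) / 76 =190641681573470793705176441607975841 / 144678741052739470858290335993856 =1317.69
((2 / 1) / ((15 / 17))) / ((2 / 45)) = 51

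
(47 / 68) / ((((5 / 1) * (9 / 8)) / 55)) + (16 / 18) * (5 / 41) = 4786 / 697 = 6.87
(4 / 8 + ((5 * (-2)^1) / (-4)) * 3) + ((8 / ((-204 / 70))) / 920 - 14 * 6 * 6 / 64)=1145 / 9384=0.12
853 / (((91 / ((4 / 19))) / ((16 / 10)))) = 27296 / 8645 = 3.16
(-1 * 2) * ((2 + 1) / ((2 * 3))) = -1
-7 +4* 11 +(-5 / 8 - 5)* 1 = 251 / 8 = 31.38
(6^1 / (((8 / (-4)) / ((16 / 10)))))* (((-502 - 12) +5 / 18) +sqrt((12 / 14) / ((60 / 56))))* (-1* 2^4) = -591808 / 15 +768* sqrt(5) / 25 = -39385.17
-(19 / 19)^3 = -1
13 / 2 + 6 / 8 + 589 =2385 / 4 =596.25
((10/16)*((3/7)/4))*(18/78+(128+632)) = 148245/2912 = 50.91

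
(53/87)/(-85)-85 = -628628/7395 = -85.01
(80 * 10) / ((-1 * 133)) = -800 / 133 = -6.02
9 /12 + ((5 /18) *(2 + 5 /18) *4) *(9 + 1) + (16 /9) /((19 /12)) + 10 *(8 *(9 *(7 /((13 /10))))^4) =77580187111883569 /175821516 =441243989.23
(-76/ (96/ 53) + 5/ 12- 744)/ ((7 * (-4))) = 18853/ 672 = 28.06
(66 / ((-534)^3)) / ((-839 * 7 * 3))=11 / 447150557196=0.00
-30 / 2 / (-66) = 5 / 22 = 0.23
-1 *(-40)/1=40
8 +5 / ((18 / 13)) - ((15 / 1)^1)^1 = -61 / 18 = -3.39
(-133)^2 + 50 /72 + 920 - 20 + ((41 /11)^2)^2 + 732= 10285728817 /527076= 19514.70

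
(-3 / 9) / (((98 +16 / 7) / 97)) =-679 / 2106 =-0.32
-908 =-908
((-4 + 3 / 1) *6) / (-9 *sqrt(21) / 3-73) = 219 / 2570-9 *sqrt(21) / 2570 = 0.07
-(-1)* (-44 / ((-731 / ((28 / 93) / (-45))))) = -1232 / 3059235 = -0.00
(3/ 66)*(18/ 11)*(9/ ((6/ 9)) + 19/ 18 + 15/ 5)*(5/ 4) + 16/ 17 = 10587/ 4114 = 2.57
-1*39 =-39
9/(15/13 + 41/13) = 117/56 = 2.09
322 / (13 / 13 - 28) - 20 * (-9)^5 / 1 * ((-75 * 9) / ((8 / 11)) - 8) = -59699425379 / 54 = -1105544914.43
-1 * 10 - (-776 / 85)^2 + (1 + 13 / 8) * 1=-5243683 / 57800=-90.72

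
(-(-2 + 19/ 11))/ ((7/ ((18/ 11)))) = 54/ 847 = 0.06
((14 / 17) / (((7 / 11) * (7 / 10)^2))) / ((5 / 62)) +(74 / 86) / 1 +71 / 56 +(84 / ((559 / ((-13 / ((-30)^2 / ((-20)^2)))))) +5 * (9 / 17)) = 31511777 / 859656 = 36.66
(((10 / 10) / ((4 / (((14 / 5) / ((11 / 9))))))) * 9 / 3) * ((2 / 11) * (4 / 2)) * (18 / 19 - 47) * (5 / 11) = -330750 / 25289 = -13.08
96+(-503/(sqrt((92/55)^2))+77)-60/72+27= -28025/276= -101.54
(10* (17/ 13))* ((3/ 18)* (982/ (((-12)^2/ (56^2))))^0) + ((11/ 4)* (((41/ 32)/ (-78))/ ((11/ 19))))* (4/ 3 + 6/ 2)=55153/ 29952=1.84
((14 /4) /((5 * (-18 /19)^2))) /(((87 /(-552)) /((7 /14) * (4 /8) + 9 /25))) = -3545381 /1174500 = -3.02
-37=-37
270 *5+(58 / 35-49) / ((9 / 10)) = 1297.40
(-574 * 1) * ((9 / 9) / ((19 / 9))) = -5166 / 19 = -271.89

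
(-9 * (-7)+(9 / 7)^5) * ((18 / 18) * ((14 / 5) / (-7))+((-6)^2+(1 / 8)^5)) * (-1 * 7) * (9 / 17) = -5868294357609 / 668745728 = -8775.08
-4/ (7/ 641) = -2564/ 7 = -366.29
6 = 6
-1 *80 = -80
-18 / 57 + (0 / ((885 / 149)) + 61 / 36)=943 / 684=1.38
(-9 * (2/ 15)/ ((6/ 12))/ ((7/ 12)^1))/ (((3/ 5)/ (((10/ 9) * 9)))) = -68.57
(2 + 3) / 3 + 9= 10.67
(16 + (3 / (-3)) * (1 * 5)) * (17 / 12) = 15.58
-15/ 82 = -0.18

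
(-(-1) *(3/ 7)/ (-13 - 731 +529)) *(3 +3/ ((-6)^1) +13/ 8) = -99/ 12040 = -0.01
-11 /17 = -0.65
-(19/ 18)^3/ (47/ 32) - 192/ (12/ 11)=-6057724/ 34263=-176.80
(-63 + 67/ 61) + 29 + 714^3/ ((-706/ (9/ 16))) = -24981945741/ 86132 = -290042.56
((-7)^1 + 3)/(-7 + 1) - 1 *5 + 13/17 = -182/51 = -3.57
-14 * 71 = -994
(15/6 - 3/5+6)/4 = 79/40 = 1.98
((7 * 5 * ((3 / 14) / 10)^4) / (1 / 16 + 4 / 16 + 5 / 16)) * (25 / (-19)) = -81 / 5213600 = -0.00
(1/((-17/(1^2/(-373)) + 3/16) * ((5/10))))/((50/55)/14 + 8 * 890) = 0.00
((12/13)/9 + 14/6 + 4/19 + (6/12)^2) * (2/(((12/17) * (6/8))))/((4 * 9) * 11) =0.03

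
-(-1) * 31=31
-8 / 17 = -0.47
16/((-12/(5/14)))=-10/21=-0.48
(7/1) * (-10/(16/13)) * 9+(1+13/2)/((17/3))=-69435/136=-510.55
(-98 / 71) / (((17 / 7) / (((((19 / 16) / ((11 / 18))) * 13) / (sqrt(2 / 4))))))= -762489 * sqrt(2) / 53108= -20.30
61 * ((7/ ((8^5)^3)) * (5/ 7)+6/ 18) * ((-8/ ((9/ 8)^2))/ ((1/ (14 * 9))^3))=-2208487851644837343/ 8589934592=-257101824.00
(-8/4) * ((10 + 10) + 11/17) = -702/17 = -41.29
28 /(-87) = -0.32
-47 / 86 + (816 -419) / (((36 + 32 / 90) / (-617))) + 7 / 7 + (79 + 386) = -441232593 / 70348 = -6272.14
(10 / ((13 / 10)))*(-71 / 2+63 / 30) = -3340 / 13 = -256.92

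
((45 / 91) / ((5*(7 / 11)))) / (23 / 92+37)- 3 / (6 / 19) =-1802555 / 189826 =-9.50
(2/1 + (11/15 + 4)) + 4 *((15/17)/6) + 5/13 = 25546/3315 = 7.71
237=237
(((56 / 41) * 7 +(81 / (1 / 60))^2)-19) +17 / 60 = 23619590.84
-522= -522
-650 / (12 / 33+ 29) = -7150 / 323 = -22.14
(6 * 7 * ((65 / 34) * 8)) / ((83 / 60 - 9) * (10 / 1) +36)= -65520 / 4097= -15.99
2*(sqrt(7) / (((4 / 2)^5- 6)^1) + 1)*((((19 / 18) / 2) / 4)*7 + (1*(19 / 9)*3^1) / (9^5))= 2618143*sqrt(7) / 36846576 + 2618143 / 1417176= 2.04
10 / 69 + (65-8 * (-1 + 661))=-359825 / 69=-5214.86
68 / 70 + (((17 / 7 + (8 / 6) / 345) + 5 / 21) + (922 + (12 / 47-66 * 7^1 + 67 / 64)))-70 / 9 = 3321002851 / 7264320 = 457.17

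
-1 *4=-4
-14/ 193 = -0.07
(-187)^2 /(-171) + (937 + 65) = 136373 /171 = 797.50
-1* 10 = -10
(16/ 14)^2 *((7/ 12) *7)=16/ 3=5.33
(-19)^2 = 361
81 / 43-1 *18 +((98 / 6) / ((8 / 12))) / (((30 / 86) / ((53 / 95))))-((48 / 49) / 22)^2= 821175045563 / 35603348550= 23.06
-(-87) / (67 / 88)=7656 / 67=114.27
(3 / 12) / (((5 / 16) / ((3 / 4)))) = 3 / 5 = 0.60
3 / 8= 0.38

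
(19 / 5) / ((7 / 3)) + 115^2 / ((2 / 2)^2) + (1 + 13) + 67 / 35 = 13242.54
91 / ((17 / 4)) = 364 / 17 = 21.41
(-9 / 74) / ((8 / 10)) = -45 / 296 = -0.15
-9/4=-2.25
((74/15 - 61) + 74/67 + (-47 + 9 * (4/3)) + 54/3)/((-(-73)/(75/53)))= -361610/259223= -1.39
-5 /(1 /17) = -85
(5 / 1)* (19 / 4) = 95 / 4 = 23.75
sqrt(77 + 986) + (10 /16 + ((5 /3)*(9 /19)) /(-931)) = 88325 /141512 + sqrt(1063) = 33.23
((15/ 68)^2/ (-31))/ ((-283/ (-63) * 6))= -4725/ 81132704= -0.00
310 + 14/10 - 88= 1117/5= 223.40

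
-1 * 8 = -8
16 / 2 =8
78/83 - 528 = -43746/83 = -527.06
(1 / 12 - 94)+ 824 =8761 / 12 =730.08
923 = 923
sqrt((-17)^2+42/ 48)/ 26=0.65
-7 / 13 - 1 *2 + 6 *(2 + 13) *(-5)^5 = -3656283 / 13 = -281252.54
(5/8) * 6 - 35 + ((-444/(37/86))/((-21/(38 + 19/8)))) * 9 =499129/28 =17826.04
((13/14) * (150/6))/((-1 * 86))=-325/1204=-0.27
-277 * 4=-1108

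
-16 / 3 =-5.33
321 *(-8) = -2568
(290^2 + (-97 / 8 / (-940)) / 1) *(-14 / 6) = -1475674893 / 7520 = -196233.36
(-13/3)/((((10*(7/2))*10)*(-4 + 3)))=13/1050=0.01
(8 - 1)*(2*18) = 252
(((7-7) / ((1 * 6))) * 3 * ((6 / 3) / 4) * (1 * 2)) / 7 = 0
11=11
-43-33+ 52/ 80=-1507/ 20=-75.35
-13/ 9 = -1.44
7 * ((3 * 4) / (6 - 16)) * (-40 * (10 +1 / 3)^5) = 3206464912 / 81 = 39585986.57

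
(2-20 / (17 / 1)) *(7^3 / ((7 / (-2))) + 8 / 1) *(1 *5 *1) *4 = -25200 / 17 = -1482.35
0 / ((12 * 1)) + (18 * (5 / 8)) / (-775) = -9 / 620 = -0.01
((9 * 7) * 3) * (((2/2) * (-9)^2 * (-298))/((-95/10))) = 9124164/19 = 480219.16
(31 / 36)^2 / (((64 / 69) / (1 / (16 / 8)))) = 22103 / 55296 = 0.40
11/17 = 0.65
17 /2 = 8.50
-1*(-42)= 42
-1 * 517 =-517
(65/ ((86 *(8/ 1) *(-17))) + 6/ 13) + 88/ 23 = 14974837/ 3497104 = 4.28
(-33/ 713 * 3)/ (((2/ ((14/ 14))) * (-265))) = 99/ 377890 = 0.00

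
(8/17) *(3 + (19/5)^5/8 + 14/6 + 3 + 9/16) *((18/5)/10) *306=437156163/78125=5595.60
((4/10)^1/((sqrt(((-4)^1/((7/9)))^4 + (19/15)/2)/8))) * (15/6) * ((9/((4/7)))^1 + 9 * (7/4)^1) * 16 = 197568 * sqrt(1513022970)/50434099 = 152.38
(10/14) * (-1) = -5/7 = -0.71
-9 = -9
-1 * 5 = -5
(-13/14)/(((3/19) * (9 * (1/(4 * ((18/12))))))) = -247/63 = -3.92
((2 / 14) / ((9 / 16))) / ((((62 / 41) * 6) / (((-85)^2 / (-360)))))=-59245 / 105462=-0.56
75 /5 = 15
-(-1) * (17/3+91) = 290/3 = 96.67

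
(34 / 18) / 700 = 17 / 6300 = 0.00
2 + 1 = 3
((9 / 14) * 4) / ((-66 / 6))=-18 / 77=-0.23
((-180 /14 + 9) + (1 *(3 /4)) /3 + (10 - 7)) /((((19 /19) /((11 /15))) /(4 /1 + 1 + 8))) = -5.79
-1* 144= -144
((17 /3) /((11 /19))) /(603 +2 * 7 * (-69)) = -323 /11979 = -0.03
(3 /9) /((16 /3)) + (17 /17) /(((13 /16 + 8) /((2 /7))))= 1499 /15792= 0.09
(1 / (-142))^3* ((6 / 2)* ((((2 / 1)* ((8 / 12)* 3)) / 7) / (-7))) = 3 / 35075278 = 0.00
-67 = -67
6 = 6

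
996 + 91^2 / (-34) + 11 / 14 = 89634 / 119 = 753.23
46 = 46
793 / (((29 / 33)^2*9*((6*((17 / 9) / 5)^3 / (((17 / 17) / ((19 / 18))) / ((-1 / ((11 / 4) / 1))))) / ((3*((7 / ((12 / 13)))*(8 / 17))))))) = -26257382526375 / 2669164118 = -9837.31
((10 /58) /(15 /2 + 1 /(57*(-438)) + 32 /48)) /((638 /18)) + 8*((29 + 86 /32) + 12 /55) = 1203592258479 /4715419720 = 255.25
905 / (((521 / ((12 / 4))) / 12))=32580 / 521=62.53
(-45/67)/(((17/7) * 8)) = -315/9112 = -0.03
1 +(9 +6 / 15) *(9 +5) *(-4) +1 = -2622 / 5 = -524.40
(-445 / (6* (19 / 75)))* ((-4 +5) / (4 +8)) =-11125 / 456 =-24.40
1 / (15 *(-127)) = -1 / 1905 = -0.00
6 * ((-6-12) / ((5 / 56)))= -6048 / 5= -1209.60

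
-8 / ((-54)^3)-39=-767636 / 19683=-39.00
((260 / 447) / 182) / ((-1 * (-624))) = 5 / 976248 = 0.00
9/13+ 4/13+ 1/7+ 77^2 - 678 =36765/7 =5252.14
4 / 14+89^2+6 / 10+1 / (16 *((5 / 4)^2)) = 1386337 / 175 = 7921.93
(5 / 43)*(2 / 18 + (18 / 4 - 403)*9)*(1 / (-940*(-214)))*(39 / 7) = -839215 / 72658992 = -0.01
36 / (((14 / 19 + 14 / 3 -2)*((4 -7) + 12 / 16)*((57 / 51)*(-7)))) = 408 / 679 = 0.60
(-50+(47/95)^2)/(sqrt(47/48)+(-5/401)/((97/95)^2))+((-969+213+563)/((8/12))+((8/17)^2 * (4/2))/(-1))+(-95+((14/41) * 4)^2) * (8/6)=-808709108780366632307983/1949965370531542481178 - 25569466695583385284 * sqrt(141)/6037502210761558175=-465.02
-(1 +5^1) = -6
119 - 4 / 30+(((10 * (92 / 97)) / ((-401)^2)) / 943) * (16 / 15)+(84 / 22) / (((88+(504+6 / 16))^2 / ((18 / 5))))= 2682703193506937413 / 22569004273264141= 118.87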